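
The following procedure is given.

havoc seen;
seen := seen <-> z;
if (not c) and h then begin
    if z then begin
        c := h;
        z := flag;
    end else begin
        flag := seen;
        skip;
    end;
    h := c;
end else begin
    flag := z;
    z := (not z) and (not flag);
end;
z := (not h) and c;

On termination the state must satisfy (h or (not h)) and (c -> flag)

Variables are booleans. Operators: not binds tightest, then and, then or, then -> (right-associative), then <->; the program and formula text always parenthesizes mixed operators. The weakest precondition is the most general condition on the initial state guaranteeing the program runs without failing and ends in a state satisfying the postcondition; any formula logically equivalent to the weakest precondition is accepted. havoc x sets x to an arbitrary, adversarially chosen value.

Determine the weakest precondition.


Working backward. After the program, the postcondition (h or (not h)) and (c -> flag) must hold; in canonical form it is c -> flag.
Before z := (not h) and c: c -> flag
Then branch requires (z -> (h -> flag)) and ((not z) -> (c -> seen)); else branch requires c -> z.
Before the if: (((not c) and h) -> ((z -> (h -> flag)) and ((not z) -> (c -> seen)))) and ((not ((not c) and h)) -> (c -> z))
Before seen := seen <-> z: (((not c) and h) -> ((z -> (h -> flag)) and ((not z) -> (c -> (seen <-> z))))) and ((not ((not c) and h)) -> (c -> z))
Before havoc seen: (((not c) and h) -> ((z -> (h -> flag)) and ((not z) -> (c -> z)))) and ((not ((not c) and h)) -> (c -> z)) and (((not c) and h) -> ((z -> (h -> flag)) and ((not z) -> (c -> (not z)))))
Answer: WP = (((not c) and h) -> ((z -> (h -> flag)) and ((not z) -> (c -> z)))) and ((not ((not c) and h)) -> (c -> z)) and (((not c) and h) -> ((z -> (h -> flag)) and ((not z) -> (c -> (not z)))))


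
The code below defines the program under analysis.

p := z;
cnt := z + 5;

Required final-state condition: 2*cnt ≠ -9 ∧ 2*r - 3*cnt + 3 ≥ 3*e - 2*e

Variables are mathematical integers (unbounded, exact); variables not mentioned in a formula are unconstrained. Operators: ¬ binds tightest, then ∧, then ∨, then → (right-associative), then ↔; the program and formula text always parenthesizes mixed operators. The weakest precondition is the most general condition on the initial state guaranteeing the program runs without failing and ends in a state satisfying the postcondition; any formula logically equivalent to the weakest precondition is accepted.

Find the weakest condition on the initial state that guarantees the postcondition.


Working backward. After the program, the postcondition 2*cnt ≠ -9 ∧ 2*r - 3*cnt + 3 ≥ 3*e - 2*e must hold; in canonical form it is 2*cnt ≠ -9 ∧ 2*r ≥ 3*cnt + e - 3.
Before cnt := z + 5: 2*z ≠ -19 ∧ 2*r ≥ e + 3*z + 12
Before p := z: 2*z ≠ -19 ∧ 2*r ≥ e + 3*z + 12
Answer: WP = 2*z ≠ -19 ∧ 2*r ≥ e + 3*z + 12


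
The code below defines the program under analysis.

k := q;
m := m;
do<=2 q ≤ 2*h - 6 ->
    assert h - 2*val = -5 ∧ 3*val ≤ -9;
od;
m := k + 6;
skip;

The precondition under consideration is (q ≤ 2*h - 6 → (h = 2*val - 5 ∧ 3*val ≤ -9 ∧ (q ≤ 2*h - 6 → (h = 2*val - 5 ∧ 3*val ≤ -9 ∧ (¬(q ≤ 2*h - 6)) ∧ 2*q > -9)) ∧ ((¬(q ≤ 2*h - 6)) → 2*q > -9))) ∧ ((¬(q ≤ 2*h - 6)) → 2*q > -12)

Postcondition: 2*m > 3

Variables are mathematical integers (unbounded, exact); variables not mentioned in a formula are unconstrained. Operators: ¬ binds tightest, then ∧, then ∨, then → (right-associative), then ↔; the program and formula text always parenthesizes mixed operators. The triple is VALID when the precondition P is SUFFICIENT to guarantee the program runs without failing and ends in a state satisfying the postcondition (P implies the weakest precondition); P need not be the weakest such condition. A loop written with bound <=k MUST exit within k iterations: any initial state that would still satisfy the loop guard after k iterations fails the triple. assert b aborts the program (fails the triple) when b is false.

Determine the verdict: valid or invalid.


Working backward. After the program, 2*m > 3 must hold.
Before skip: 2*m > 3
Before m := k + 6: 2*k > -9
Before the loop (bound <=2), unroll the exhaustion recursion (WP_0 = exit-now case; WP_j = one more guarded iteration, up to j = 2):
  WP_0: (¬(q ≤ 2*h - 6)) ∧ 2*k > -9
  WP_1: (q ≤ 2*h - 6 → (h = 2*val - 5 ∧ 3*val ≤ -9 ∧ (¬(q ≤ 2*h - 6)) ∧ 2*k > -9)) ∧ ((¬(q ≤ 2*h - 6)) → 2*k > -9)
  WP_2: (q ≤ 2*h - 6 → (h = 2*val - 5 ∧ 3*val ≤ -9 ∧ (q ≤ 2*h - 6 → (h = 2*val - 5 ∧ 3*val ≤ -9 ∧ (¬(q ≤ 2*h - 6)) ∧ 2*k > -9)) ∧ ((¬(q ≤ 2*h - 6)) → 2*k > -9))) ∧ ((¬(q ≤ 2*h - 6)) → 2*k > -9)
So before the loop: (q ≤ 2*h - 6 → (h = 2*val - 5 ∧ 3*val ≤ -9 ∧ (q ≤ 2*h - 6 → (h = 2*val - 5 ∧ 3*val ≤ -9 ∧ (¬(q ≤ 2*h - 6)) ∧ 2*k > -9)) ∧ ((¬(q ≤ 2*h - 6)) → 2*k > -9))) ∧ ((¬(q ≤ 2*h - 6)) → 2*k > -9)
Before m := m: (q ≤ 2*h - 6 → (h = 2*val - 5 ∧ 3*val ≤ -9 ∧ (q ≤ 2*h - 6 → (h = 2*val - 5 ∧ 3*val ≤ -9 ∧ (¬(q ≤ 2*h - 6)) ∧ 2*k > -9)) ∧ ((¬(q ≤ 2*h - 6)) → 2*k > -9))) ∧ ((¬(q ≤ 2*h - 6)) → 2*k > -9)
Before k := q: (q ≤ 2*h - 6 → (h = 2*val - 5 ∧ 3*val ≤ -9 ∧ (q ≤ 2*h - 6 → (h = 2*val - 5 ∧ 3*val ≤ -9 ∧ (¬(q ≤ 2*h - 6)) ∧ 2*q > -9)) ∧ ((¬(q ≤ 2*h - 6)) → 2*q > -9))) ∧ ((¬(q ≤ 2*h - 6)) → 2*q > -9)
The weakest precondition is (q ≤ 2*h - 6 → (h = 2*val - 5 ∧ 3*val ≤ -9 ∧ (q ≤ 2*h - 6 → (h = 2*val - 5 ∧ 3*val ≤ -9 ∧ (¬(q ≤ 2*h - 6)) ∧ 2*q > -9)) ∧ ((¬(q ≤ 2*h - 6)) → 2*q > -9))) ∧ ((¬(q ≤ 2*h - 6)) → 2*q > -9).
Check whether (q ≤ 2*h - 6 → (h = 2*val - 5 ∧ 3*val ≤ -9 ∧ (q ≤ 2*h - 6 → (h = 2*val - 5 ∧ 3*val ≤ -9 ∧ (¬(q ≤ 2*h - 6)) ∧ 2*q > -9)) ∧ ((¬(q ≤ 2*h - 6)) → 2*q > -9))) ∧ ((¬(q ≤ 2*h - 6)) → 2*q > -12) implies it.
Countermodel: at the initial state h = 0, q = -5, val = 0, the precondition holds but the weakest precondition fails.
Answer: invalid


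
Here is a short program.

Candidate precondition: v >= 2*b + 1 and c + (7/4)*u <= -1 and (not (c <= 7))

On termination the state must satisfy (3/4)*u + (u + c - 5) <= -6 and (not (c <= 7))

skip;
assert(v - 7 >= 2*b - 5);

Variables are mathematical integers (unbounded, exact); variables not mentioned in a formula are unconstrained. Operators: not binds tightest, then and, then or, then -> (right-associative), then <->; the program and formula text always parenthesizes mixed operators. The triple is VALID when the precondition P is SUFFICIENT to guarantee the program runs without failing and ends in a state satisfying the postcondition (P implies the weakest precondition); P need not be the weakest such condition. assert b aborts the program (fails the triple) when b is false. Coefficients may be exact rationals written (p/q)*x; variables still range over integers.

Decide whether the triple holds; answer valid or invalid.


Working backward. After the program, the postcondition (3/4)*u + (u + c - 5) <= -6 and (not (c <= 7)) must hold; in canonical form it is c + (7/4)*u <= -1 and (not (c <= 7)).
Before assert v - 7 >= 2*b - 5: v >= 2*b + 2 and c + (7/4)*u <= -1 and (not (c <= 7))
Before skip: v >= 2*b + 2 and c + (7/4)*u <= -1 and (not (c <= 7))
The weakest precondition is v >= 2*b + 2 and c + (7/4)*u <= -1 and (not (c <= 7)).
Check whether v >= 2*b + 1 and c + (7/4)*u <= -1 and (not (c <= 7)) implies it.
Countermodel: at the initial state b = 0, c = 13, u = -8, v = 1, the precondition holds but the weakest precondition fails.
Answer: invalid


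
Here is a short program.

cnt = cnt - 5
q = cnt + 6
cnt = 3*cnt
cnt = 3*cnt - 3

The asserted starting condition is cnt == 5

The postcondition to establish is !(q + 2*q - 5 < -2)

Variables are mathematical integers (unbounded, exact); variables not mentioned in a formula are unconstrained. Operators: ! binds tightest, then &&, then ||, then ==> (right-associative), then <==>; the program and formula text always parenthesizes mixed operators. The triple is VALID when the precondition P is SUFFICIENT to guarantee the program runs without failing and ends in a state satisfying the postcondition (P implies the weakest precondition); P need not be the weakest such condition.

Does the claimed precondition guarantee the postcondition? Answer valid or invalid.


Working backward. After the program, the postcondition !(q + 2*q - 5 < -2) must hold; in canonical form it is !(3*q < 3).
Before cnt := 3*cnt - 3: !(3*q < 3)
Before cnt := 3*cnt: !(3*q < 3)
Before q := cnt + 6: !(3*cnt < -15)
Before cnt := cnt - 5: !(3*cnt < 0)
The weakest precondition is !(3*cnt < 0).
Check whether cnt == 5 implies it.
Every state satisfying the precondition satisfies the weakest precondition: the implication holds.
Answer: valid


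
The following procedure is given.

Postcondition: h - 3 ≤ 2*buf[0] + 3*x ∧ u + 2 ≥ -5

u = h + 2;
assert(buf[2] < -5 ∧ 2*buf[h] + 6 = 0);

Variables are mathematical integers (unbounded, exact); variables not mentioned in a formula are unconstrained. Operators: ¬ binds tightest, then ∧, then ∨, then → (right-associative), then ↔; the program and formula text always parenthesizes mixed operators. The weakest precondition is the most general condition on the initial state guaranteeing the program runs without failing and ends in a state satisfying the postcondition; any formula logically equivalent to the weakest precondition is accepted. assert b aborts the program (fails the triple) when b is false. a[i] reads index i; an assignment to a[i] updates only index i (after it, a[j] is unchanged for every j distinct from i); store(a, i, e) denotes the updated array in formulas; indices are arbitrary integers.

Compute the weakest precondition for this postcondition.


Working backward. After the program, the postcondition h - 3 ≤ 2*buf[0] + 3*x ∧ u + 2 ≥ -5 must hold; in canonical form it is h ≤ 2*buf[0] + 3*x + 3 ∧ u ≥ -7.
Before assert buf[2] < -5 ∧ 2*buf[h] + 6 = 0: buf[2] < -5 ∧ 2*buf[h] = -6 ∧ h ≤ 2*buf[0] + 3*x + 3 ∧ u ≥ -7
Before u := h + 2: buf[2] < -5 ∧ 2*buf[h] = -6 ∧ h ≤ 2*buf[0] + 3*x + 3 ∧ h ≥ -9
Answer: WP = buf[2] < -5 ∧ 2*buf[h] = -6 ∧ h ≤ 2*buf[0] + 3*x + 3 ∧ h ≥ -9


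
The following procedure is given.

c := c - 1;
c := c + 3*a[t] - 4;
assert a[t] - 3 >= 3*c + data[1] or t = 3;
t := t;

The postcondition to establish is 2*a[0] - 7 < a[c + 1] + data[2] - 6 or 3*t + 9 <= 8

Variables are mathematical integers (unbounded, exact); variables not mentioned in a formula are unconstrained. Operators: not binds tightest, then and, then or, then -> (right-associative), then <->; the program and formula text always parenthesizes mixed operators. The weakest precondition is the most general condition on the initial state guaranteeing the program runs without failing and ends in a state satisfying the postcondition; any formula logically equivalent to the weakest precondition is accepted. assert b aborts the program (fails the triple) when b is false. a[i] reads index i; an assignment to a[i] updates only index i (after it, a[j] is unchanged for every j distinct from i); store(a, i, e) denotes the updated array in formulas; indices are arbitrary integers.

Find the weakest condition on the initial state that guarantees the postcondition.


Working backward. After the program, the postcondition 2*a[0] - 7 < a[c + 1] + data[2] - 6 or 3*t + 9 <= 8 must hold; in canonical form it is 2*a[0] < a[c + 1] + data[2] + 1 or 3*t <= -1.
Before t := t: 2*a[0] < a[c + 1] + data[2] + 1 or 3*t <= -1
Before assert a[t] - 3 >= 3*c + data[1] or t = 3: (a[t] >= data[1] + 3*c + 3 or t = 3) and (2*a[0] < a[c + 1] + data[2] + 1 or 3*t <= -1)
Before c := c + 3*a[t] - 4: (8*a[t] + data[1] + 3*c <= 9 or t = 3) and (2*a[0] < a[3*a[t] + c - 3] + data[2] + 1 or 3*t <= -1)
Before c := c - 1: (8*a[t] + data[1] + 3*c <= 12 or t = 3) and (2*a[0] < a[3*a[t] + c - 4] + data[2] + 1 or 3*t <= -1)
Answer: WP = (8*a[t] + data[1] + 3*c <= 12 or t = 3) and (2*a[0] < a[3*a[t] + c - 4] + data[2] + 1 or 3*t <= -1)


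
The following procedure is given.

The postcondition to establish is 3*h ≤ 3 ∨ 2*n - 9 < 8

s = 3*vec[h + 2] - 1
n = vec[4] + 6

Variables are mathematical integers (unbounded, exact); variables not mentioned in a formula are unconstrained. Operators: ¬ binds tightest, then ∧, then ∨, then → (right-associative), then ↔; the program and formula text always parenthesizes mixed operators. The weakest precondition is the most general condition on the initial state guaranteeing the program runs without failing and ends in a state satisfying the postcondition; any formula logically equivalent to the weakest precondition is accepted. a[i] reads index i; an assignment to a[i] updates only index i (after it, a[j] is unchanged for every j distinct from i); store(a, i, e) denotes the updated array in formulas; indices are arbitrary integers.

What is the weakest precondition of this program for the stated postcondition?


Working backward. After the program, the postcondition 3*h ≤ 3 ∨ 2*n - 9 < 8 must hold; in canonical form it is 3*h ≤ 3 ∨ 2*n < 17.
Before n := vec[4] + 6: 3*h ≤ 3 ∨ 2*vec[4] < 5
Before s := 3*vec[h + 2] - 1: 3*h ≤ 3 ∨ 2*vec[4] < 5
Answer: WP = 3*h ≤ 3 ∨ 2*vec[4] < 5


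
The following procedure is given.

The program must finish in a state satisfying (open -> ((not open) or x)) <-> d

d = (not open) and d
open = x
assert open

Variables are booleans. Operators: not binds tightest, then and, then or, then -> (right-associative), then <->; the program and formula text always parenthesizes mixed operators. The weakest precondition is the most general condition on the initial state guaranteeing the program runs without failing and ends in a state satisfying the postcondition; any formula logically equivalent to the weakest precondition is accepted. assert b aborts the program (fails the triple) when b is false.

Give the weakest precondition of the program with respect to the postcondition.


Working backward. After the program, (open -> ((not open) or x)) <-> d must hold.
Before assert open: open and ((open -> ((not open) or x)) <-> d)
Before open := x: x and d
Before d := (not open) and d: x and (not open) and d
Answer: WP = x and (not open) and d


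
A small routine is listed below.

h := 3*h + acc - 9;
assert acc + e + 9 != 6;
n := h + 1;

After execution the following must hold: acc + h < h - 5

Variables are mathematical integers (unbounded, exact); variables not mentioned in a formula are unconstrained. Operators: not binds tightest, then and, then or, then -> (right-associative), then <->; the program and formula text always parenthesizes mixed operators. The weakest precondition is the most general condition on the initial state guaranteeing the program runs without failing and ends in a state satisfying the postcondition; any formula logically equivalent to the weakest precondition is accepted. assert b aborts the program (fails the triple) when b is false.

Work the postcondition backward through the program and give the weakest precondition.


Working backward. After the program, the postcondition acc + h < h - 5 must hold; in canonical form it is acc < -5.
Before n := h + 1: acc < -5
Before assert acc + e + 9 != 6: acc + e != -3 and acc < -5
Before h := 3*h + acc - 9: acc + e != -3 and acc < -5
Answer: WP = acc + e != -3 and acc < -5


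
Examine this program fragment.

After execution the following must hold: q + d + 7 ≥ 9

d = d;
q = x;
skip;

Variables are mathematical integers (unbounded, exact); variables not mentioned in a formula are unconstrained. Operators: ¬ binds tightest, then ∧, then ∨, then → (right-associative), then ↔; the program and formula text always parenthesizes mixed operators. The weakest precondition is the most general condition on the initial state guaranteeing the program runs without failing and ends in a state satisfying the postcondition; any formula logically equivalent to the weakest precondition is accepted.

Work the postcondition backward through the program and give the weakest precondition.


Working backward. After the program, the postcondition q + d + 7 ≥ 9 must hold; in canonical form it is d + q ≥ 2.
Before skip: d + q ≥ 2
Before q := x: d + x ≥ 2
Before d := d: d + x ≥ 2
Answer: WP = d + x ≥ 2


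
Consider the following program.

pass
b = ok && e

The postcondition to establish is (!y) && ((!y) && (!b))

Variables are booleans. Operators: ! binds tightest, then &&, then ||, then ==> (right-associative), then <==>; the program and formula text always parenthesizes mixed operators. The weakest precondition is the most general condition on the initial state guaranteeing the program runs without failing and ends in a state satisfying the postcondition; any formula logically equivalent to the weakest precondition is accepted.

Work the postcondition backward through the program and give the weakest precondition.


Working backward. After the program, the postcondition (!y) && ((!y) && (!b)) must hold; in canonical form it is (!y) && (!b).
Before b := ok && e: (!y) && (!(ok && e))
Before skip: (!y) && (!(ok && e))
Answer: WP = (!y) && (!(ok && e))


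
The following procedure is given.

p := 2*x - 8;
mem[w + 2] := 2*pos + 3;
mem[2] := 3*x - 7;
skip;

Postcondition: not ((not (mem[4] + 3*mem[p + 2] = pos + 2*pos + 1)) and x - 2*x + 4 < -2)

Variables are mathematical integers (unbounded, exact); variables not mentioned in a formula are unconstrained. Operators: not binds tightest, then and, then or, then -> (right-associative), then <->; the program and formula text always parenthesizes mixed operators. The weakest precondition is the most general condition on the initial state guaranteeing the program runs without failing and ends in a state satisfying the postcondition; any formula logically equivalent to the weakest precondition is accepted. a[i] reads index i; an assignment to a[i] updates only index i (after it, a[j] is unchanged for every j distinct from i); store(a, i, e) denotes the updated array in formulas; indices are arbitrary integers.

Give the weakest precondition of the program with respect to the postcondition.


Working backward. After the program, the postcondition not ((not (mem[4] + 3*mem[p + 2] = pos + 2*pos + 1)) and x - 2*x + 4 < -2) must hold; in canonical form it is not ((not (3*mem[p + 2] + mem[4] = 3*pos + 1)) and x > 6).
Before skip: not ((not (3*mem[p + 2] + mem[4] = 3*pos + 1)) and x > 6)
Before mem[2] := 3*x - 7: not ((not (mem[4] + 3*store(mem, 2, 3*x - 7)[p + 2] = 3*pos + 1)) and x > 6)
Before mem[w + 2] := 2*pos + 3: not ((not (store(mem, w + 2, 2*pos + 3)[4] + 3*store(store(mem, w + 2, 2*pos + 3), 2, 3*x - 7)[p + 2] = 3*pos + 1)) and x > 6)
Before p := 2*x - 8: not ((not (store(mem, w + 2, 2*pos + 3)[4] + 3*store(store(mem, w + 2, 2*pos + 3), 2, 3*x - 7)[2*x - 6] = 3*pos + 1)) and x > 6)
Answer: WP = not ((not (store(mem, w + 2, 2*pos + 3)[4] + 3*store(store(mem, w + 2, 2*pos + 3), 2, 3*x - 7)[2*x - 6] = 3*pos + 1)) and x > 6)


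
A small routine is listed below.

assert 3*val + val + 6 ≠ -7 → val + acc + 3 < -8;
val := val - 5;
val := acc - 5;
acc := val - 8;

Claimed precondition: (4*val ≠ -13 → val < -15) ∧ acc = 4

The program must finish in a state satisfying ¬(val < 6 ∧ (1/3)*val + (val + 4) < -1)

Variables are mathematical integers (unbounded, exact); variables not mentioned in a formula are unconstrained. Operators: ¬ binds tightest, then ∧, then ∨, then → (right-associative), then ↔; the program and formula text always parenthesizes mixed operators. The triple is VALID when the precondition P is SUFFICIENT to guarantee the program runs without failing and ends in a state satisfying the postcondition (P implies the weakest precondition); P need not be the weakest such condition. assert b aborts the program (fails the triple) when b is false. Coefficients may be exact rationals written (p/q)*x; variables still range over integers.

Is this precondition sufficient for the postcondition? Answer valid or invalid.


Working backward. After the program, the postcondition ¬(val < 6 ∧ (1/3)*val + (val + 4) < -1) must hold; in canonical form it is ¬(val < 6 ∧ (4/3)*val < -5).
Before acc := val - 8: ¬(val < 6 ∧ (4/3)*val < -5)
Before val := acc - 5: ¬(acc < 11 ∧ (4/3)*acc < 5/3)
Before val := val - 5: ¬(acc < 11 ∧ (4/3)*acc < 5/3)
Before assert 3*val + val + 6 ≠ -7 → val + acc + 3 < -8: (4*val ≠ -13 → acc + val < -11) ∧ (¬(acc < 11 ∧ (4/3)*acc < 5/3))
The weakest precondition is (4*val ≠ -13 → acc + val < -11) ∧ (¬(acc < 11 ∧ (4/3)*acc < 5/3)).
Check whether (4*val ≠ -13 → val < -15) ∧ acc = 4 implies it.
Every state satisfying the precondition satisfies the weakest precondition: the implication holds.
Answer: valid


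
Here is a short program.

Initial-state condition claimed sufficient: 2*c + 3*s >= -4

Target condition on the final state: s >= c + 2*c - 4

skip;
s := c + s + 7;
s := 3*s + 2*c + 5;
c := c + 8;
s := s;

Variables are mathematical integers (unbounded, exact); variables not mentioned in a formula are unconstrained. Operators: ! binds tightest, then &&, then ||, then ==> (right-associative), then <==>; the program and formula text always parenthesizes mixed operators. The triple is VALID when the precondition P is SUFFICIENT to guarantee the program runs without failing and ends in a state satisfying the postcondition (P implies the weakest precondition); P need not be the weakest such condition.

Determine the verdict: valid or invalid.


Working backward. After the program, the postcondition s >= c + 2*c - 4 must hold; in canonical form it is s >= 3*c - 4.
Before s := s: s >= 3*c - 4
Before c := c + 8: s >= 3*c + 20
Before s := 3*s + 2*c + 5: 3*s >= c + 15
Before s := c + s + 7: 2*c + 3*s >= -6
Before skip: 2*c + 3*s >= -6
The weakest precondition is 2*c + 3*s >= -6.
Check whether 2*c + 3*s >= -4 implies it.
Every state satisfying the precondition satisfies the weakest precondition: the implication holds.
Answer: valid


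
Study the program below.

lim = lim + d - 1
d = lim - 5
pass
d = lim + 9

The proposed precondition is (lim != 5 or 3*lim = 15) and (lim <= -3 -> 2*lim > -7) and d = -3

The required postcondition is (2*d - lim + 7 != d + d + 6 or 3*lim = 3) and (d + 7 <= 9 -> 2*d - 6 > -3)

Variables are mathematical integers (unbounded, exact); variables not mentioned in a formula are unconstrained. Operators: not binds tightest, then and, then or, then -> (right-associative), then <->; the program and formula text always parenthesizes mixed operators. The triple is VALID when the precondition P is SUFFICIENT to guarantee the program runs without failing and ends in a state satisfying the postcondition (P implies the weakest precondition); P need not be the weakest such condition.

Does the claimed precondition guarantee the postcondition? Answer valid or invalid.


Working backward. After the program, the postcondition (2*d - lim + 7 != d + d + 6 or 3*lim = 3) and (d + 7 <= 9 -> 2*d - 6 > -3) must hold; in canonical form it is (lim != 1 or 3*lim = 3) and (d <= 2 -> 2*d > 3).
Before d := lim + 9: (lim != 1 or 3*lim = 3) and (lim <= -7 -> 2*lim > -15)
Before skip: (lim != 1 or 3*lim = 3) and (lim <= -7 -> 2*lim > -15)
Before d := lim - 5: (lim != 1 or 3*lim = 3) and (lim <= -7 -> 2*lim > -15)
Before lim := lim + d - 1: (d + lim != 2 or 3*d + 3*lim = 6) and (d + lim <= -6 -> 2*d + 2*lim > -13)
The weakest precondition is (d + lim != 2 or 3*d + 3*lim = 6) and (d + lim <= -6 -> 2*d + 2*lim > -13).
Check whether (lim != 5 or 3*lim = 15) and (lim <= -3 -> 2*lim > -7) and d = -3 implies it.
Every state satisfying the precondition satisfies the weakest precondition: the implication holds.
Answer: valid


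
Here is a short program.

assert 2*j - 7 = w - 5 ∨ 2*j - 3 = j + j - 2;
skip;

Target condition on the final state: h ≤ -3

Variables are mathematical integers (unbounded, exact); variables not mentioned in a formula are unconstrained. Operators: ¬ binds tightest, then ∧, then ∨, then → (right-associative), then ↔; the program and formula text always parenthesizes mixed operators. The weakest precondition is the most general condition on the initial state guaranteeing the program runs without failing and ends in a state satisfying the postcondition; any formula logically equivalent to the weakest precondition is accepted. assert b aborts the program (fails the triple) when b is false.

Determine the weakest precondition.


Working backward. After the program, h ≤ -3 must hold.
Before skip: h ≤ -3
Before assert 2*j - 7 = w - 5 ∨ 2*j - 3 = j + j - 2: 2*j = w + 2 ∧ h ≤ -3
Answer: WP = 2*j = w + 2 ∧ h ≤ -3


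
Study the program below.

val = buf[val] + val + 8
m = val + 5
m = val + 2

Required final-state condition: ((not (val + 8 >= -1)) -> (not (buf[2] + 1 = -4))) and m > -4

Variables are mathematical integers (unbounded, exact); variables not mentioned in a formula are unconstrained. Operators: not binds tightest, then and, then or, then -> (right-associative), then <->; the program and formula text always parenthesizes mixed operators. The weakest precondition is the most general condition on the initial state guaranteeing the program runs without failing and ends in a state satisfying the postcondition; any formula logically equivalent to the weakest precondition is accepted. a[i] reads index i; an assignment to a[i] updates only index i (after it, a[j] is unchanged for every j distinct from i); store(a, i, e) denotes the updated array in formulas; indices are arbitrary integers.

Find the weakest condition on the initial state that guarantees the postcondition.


Working backward. After the program, the postcondition ((not (val + 8 >= -1)) -> (not (buf[2] + 1 = -4))) and m > -4 must hold; in canonical form it is ((not (val >= -9)) -> (not (buf[2] = -5))) and m > -4.
Before m := val + 2: ((not (val >= -9)) -> (not (buf[2] = -5))) and val > -6
Before m := val + 5: ((not (val >= -9)) -> (not (buf[2] = -5))) and val > -6
Before val := buf[val] + val + 8: ((not (buf[val] + val >= -17)) -> (not (buf[2] = -5))) and buf[val] + val > -14
Answer: WP = ((not (buf[val] + val >= -17)) -> (not (buf[2] = -5))) and buf[val] + val > -14


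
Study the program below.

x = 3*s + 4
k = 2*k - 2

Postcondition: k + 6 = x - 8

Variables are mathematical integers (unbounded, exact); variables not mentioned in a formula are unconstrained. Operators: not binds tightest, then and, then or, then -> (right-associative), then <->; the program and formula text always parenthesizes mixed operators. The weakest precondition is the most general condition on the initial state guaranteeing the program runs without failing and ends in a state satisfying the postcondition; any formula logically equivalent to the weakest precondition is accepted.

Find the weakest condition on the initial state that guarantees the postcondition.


Working backward. After the program, the postcondition k + 6 = x - 8 must hold; in canonical form it is k = x - 14.
Before k := 2*k - 2: 2*k = x - 12
Before x := 3*s + 4: 2*k = 3*s - 8
Answer: WP = 2*k = 3*s - 8


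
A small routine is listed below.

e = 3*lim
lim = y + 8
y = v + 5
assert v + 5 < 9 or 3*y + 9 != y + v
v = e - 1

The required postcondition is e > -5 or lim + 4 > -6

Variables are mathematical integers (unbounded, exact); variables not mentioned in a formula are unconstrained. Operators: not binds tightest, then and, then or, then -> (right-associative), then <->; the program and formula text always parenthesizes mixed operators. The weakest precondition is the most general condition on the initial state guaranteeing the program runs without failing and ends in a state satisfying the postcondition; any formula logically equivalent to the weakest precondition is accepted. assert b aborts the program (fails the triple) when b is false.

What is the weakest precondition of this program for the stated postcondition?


Working backward. After the program, the postcondition e > -5 or lim + 4 > -6 must hold; in canonical form it is e > -5 or lim > -10.
Before v := e - 1: e > -5 or lim > -10
Before assert v + 5 < 9 or 3*y + 9 != y + v: (v < 4 or 2*y != v - 9) and (e > -5 or lim > -10)
Before y := v + 5: (v < 4 or v != -19) and (e > -5 or lim > -10)
Before lim := y + 8: (v < 4 or v != -19) and (e > -5 or y > -18)
Before e := 3*lim: (v < 4 or v != -19) and (3*lim > -5 or y > -18)
Answer: WP = (v < 4 or v != -19) and (3*lim > -5 or y > -18)


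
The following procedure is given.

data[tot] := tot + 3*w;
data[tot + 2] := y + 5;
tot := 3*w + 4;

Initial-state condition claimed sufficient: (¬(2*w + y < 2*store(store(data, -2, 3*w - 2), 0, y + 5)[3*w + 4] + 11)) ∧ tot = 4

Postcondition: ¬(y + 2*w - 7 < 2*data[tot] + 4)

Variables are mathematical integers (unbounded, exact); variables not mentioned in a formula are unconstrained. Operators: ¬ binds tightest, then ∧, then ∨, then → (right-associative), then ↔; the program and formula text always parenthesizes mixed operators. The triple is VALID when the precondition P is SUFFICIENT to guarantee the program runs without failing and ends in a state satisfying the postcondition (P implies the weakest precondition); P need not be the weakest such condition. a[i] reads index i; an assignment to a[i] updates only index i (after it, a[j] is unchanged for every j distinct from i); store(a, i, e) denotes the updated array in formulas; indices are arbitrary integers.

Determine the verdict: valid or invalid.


Working backward. After the program, the postcondition ¬(y + 2*w - 7 < 2*data[tot] + 4) must hold; in canonical form it is ¬(2*w + y < 2*data[tot] + 11).
Before tot := 3*w + 4: ¬(2*w + y < 2*data[3*w + 4] + 11)
Before data[tot + 2] := y + 5: ¬(2*w + y < 2*store(data, tot + 2, y + 5)[3*w + 4] + 11)
Before data[tot] := tot + 3*w: ¬(2*w + y < 2*store(store(data, tot, tot + 3*w), tot + 2, y + 5)[3*w + 4] + 11)
The weakest precondition is ¬(2*w + y < 2*store(store(data, tot, tot + 3*w), tot + 2, y + 5)[3*w + 4] + 11).
Check whether (¬(2*w + y < 2*store(store(data, -2, 3*w - 2), 0, y + 5)[3*w + 4] + 11)) ∧ tot = 4 implies it.
Countermodel: at the initial state data = {[-2] = -7, [0] = 2, [4] = 2, [6] = 2, elsewhere 2}, tot = 4, w = -2, y = 0, the precondition holds but the weakest precondition fails.
Answer: invalid


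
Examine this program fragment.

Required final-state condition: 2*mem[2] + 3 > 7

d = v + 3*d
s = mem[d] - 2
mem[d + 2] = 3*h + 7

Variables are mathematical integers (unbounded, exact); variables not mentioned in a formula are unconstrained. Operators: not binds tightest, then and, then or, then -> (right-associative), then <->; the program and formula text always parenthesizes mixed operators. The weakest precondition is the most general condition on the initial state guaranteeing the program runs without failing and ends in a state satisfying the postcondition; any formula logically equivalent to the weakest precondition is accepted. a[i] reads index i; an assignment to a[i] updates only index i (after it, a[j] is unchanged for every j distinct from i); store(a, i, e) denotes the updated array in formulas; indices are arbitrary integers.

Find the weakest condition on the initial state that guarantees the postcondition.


Working backward. After the program, the postcondition 2*mem[2] + 3 > 7 must hold; in canonical form it is 2*mem[2] > 4.
Before mem[d + 2] := 3*h + 7: 2*store(mem, d + 2, 3*h + 7)[2] > 4
Before s := mem[d] - 2: 2*store(mem, d + 2, 3*h + 7)[2] > 4
Before d := v + 3*d: 2*store(mem, 3*d + v + 2, 3*h + 7)[2] > 4
Answer: WP = 2*store(mem, 3*d + v + 2, 3*h + 7)[2] > 4


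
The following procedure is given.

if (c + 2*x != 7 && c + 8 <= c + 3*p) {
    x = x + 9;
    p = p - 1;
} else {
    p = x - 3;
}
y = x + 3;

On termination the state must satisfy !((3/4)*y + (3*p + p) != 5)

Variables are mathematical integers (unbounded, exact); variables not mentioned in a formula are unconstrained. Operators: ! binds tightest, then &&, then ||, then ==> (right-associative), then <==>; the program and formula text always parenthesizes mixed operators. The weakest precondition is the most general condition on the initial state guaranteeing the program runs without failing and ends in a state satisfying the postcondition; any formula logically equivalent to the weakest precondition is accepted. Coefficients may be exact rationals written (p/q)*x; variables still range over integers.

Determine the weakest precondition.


Working backward. After the program, the postcondition !((3/4)*y + (3*p + p) != 5) must hold; in canonical form it is !(4*p + (3/4)*y != 5).
Before y := x + 3: !(4*p + (3/4)*x != 11/4)
Then branch requires !(4*p + (3/4)*x != 0); else branch requires !((19/4)*x != 59/4).
Before the if: ((c + 2*x != 7 && 3*p >= 8) ==> (!(4*p + (3/4)*x != 0))) && ((!(c + 2*x != 7 && 3*p >= 8)) ==> (!((19/4)*x != 59/4)))
Answer: WP = ((c + 2*x != 7 && 3*p >= 8) ==> (!(4*p + (3/4)*x != 0))) && ((!(c + 2*x != 7 && 3*p >= 8)) ==> (!((19/4)*x != 59/4)))


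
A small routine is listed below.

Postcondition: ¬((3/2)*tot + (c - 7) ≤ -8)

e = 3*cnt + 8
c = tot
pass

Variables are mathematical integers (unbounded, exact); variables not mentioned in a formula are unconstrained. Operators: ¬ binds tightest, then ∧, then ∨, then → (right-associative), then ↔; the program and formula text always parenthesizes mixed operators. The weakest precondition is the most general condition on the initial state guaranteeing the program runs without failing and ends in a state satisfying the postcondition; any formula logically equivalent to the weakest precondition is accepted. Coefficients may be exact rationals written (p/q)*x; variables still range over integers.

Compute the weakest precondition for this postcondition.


Working backward. After the program, the postcondition ¬((3/2)*tot + (c - 7) ≤ -8) must hold; in canonical form it is ¬(c + (3/2)*tot ≤ -1).
Before skip: ¬(c + (3/2)*tot ≤ -1)
Before c := tot: ¬((5/2)*tot ≤ -1)
Before e := 3*cnt + 8: ¬((5/2)*tot ≤ -1)
Answer: WP = ¬((5/2)*tot ≤ -1)


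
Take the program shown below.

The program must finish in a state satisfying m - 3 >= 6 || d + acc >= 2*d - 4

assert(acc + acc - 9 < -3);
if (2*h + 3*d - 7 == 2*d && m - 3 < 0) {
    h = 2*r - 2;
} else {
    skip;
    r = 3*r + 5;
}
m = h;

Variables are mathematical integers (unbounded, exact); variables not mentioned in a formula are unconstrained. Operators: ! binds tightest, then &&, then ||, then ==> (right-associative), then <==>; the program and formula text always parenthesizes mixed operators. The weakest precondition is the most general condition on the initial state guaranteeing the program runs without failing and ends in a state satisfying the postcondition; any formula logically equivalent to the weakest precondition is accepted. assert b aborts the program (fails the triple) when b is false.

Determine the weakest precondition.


Working backward. After the program, the postcondition m - 3 >= 6 || d + acc >= 2*d - 4 must hold; in canonical form it is m >= 9 || acc >= d - 4.
Before m := h: h >= 9 || acc >= d - 4
Then branch requires 2*r >= 11 || acc >= d - 4; else branch requires h >= 9 || acc >= d - 4.
Before the if: ((d + 2*h == 7 && m < 3) ==> (2*r >= 11 || acc >= d - 4)) && ((!(d + 2*h == 7 && m < 3)) ==> (h >= 9 || acc >= d - 4))
Before assert acc + acc - 9 < -3: 2*acc < 6 && ((d + 2*h == 7 && m < 3) ==> (2*r >= 11 || acc >= d - 4)) && ((!(d + 2*h == 7 && m < 3)) ==> (h >= 9 || acc >= d - 4))
Answer: WP = 2*acc < 6 && ((d + 2*h == 7 && m < 3) ==> (2*r >= 11 || acc >= d - 4)) && ((!(d + 2*h == 7 && m < 3)) ==> (h >= 9 || acc >= d - 4))


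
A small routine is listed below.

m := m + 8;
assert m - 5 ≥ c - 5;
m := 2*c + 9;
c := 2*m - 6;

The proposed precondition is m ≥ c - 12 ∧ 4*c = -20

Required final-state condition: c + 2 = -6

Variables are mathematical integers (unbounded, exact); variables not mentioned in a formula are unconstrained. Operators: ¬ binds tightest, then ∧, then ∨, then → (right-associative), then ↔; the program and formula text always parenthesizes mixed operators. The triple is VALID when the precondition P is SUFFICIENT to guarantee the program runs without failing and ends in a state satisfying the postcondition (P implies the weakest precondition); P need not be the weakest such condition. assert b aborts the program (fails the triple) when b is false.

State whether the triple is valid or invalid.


Working backward. After the program, the postcondition c + 2 = -6 must hold; in canonical form it is c = -8.
Before c := 2*m - 6: 2*m = -2
Before m := 2*c + 9: 4*c = -20
Before assert m - 5 ≥ c - 5: m ≥ c ∧ 4*c = -20
Before m := m + 8: m ≥ c - 8 ∧ 4*c = -20
The weakest precondition is m ≥ c - 8 ∧ 4*c = -20.
Check whether m ≥ c - 12 ∧ 4*c = -20 implies it.
Countermodel: at the initial state c = -5, m = -17, the precondition holds but the weakest precondition fails.
Answer: invalid


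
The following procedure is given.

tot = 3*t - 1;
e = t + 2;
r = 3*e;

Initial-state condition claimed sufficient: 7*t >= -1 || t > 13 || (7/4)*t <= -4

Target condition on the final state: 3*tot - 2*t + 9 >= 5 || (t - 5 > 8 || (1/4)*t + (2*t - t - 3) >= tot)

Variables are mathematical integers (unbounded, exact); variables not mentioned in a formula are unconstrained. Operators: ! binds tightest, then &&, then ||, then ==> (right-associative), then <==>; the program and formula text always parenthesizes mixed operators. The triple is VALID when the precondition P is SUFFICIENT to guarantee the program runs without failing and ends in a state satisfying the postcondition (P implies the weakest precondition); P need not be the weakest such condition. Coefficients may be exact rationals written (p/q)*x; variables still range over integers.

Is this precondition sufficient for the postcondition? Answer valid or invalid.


Working backward. After the program, the postcondition 3*tot - 2*t + 9 >= 5 || (t - 5 > 8 || (1/4)*t + (2*t - t - 3) >= tot) must hold; in canonical form it is 3*tot >= 2*t - 4 || t > 13 || (5/4)*t >= tot + 3.
Before r := 3*e: 3*tot >= 2*t - 4 || t > 13 || (5/4)*t >= tot + 3
Before e := t + 2: 3*tot >= 2*t - 4 || t > 13 || (5/4)*t >= tot + 3
Before tot := 3*t - 1: 7*t >= -1 || t > 13 || (7/4)*t <= -2
The weakest precondition is 7*t >= -1 || t > 13 || (7/4)*t <= -2.
Check whether 7*t >= -1 || t > 13 || (7/4)*t <= -4 implies it.
Every state satisfying the precondition satisfies the weakest precondition: the implication holds.
Answer: valid


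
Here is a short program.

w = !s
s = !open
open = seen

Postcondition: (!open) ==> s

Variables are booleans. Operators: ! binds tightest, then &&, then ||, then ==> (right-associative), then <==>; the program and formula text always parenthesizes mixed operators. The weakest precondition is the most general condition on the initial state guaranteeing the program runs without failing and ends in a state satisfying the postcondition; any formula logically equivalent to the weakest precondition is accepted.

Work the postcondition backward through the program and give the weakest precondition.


Working backward. After the program, (!open) ==> s must hold.
Before open := seen: (!seen) ==> s
Before s := !open: (!seen) ==> (!open)
Before w := !s: (!seen) ==> (!open)
Answer: WP = (!seen) ==> (!open)


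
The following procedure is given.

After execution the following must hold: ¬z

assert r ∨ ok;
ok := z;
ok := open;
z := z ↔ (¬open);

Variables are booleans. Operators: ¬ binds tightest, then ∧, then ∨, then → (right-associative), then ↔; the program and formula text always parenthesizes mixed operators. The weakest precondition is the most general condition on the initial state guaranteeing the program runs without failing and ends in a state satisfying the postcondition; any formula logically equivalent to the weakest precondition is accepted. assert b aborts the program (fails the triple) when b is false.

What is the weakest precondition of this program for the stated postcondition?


Working backward. After the program, ¬z must hold.
Before z := z ↔ (¬open): ¬(z ↔ (¬open))
Before ok := open: ¬(z ↔ (¬open))
Before ok := z: ¬(z ↔ (¬open))
Before assert r ∨ ok: (r ∨ ok) ∧ (¬(z ↔ (¬open)))
Answer: WP = (r ∨ ok) ∧ (¬(z ↔ (¬open)))
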